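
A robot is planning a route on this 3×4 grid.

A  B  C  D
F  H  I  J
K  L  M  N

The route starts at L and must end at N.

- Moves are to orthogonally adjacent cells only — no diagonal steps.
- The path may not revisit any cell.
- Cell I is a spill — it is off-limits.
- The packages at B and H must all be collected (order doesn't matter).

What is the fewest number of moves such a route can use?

Any route passes through B and H in some order between L and N. Summing Manhattan distances along each leg and taking the cheapest ordering (L → B → H → N) gives a lower bound of 2 + 1 + 3 = 6 moves.
A route of 6 moves achieves this: L → H → B → C → D → J → N.
Since 6 matches the lower bound, it is optimal.

6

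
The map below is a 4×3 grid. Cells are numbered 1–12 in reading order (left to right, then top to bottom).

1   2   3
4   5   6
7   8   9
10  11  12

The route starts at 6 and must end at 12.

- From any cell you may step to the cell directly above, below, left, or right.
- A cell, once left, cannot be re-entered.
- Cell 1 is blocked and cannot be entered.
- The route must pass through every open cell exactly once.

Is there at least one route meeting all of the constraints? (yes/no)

One route that works: 6 → 3 → 2 → 5 → 4 → 7 → 10 → 11 → 8 → 9 → 12.

yes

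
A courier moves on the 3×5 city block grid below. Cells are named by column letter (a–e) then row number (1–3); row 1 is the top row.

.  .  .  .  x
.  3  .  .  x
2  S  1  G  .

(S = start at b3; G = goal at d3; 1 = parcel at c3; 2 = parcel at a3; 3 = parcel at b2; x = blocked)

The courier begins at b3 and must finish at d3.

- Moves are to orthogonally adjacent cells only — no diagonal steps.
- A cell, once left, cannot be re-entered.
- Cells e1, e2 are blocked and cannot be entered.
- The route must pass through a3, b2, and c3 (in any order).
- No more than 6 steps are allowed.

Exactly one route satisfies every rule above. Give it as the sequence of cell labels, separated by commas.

b3, a3, a2, b2, c2, c3, d3

The 6-move cap with required stops at a3, b2, c3 leaves no slack for detours.
Route from b3: left to a3, up to a2, 2× right (reaching c2), down to c3, right to d3 — 6 moves in all.
Check: all required cells visited; 6 ≤ 6 moves.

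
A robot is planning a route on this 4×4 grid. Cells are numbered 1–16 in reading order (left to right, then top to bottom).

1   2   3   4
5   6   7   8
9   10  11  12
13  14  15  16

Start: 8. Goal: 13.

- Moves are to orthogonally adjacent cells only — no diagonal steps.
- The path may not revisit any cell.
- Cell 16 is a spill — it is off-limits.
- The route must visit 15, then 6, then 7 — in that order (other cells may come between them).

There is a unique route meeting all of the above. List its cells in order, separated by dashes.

8 - 12 - 11 - 15 - 14 - 10 - 6 - 7 - 3 - 2 - 1 - 5 - 9 - 13

The waypoints must appear in the order 15, 6, 7, with no cell reused.
Route from 8: down to 12, left to 11, down to 15, left to 14, 2× up (reaching 6), right to 7, up to 3, 2× left (reaching 1), 3× down (reaching 13) — 13 moves in all.
Check: order respected (15 at step 3, 6 at step 6, 7 at step 7).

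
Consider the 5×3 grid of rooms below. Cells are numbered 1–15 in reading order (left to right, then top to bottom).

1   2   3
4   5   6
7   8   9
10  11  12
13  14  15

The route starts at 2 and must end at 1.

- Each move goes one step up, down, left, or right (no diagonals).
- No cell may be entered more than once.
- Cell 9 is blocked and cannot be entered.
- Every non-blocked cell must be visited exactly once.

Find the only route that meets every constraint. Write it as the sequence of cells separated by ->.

Need to visit all 14 open cells exactly once, starting at 2 and ending at 1.
Cell 3 has only two open neighbours (6 and 2), so the path must pass straight through it: one of those is the cell it's entered from and the other is where it exits.
Route from 2: right to 3, down to 6, left to 5, 2× down (reaching 11), right to 12, down to 15, 2× left (reaching 13), 4× up (reaching 1) — 13 moves in all.
Check: all 14 open cells covered.

2 -> 3 -> 6 -> 5 -> 8 -> 11 -> 12 -> 15 -> 14 -> 13 -> 10 -> 7 -> 4 -> 1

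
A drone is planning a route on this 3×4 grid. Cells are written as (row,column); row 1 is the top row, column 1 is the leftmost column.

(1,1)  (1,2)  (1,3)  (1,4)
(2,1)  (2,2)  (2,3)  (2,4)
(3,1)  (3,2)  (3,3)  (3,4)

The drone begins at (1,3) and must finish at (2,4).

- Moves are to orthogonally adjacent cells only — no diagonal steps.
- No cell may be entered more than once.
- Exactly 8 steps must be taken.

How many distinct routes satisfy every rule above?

9

Need simple routes of exactly 8 moves from (1,3) to (2,4) (Manhattan distance 2, so 3 moves are spent on a detour and 3 undoing it).
Branch systematically from the start, pruning whenever the remaining move budget drops below the Manhattan distance to (2,4) or differs from it in parity. Grouping the completions by first move — via (2,3): 1; via (1,2): 8 (no valid completion starts via (1,4)) — and summing: 1 + 8 = 9.
That gives 9 routes.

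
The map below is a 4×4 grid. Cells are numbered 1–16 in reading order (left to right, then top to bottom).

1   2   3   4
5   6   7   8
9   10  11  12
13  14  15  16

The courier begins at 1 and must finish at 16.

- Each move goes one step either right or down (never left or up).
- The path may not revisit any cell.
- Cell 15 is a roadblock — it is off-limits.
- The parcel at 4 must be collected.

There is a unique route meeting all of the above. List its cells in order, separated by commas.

Moves only go right or down, so the column and row indices never decrease.
Route from 1: 3× right (reaching 4), 3× down (reaching 16) — 6 moves in all.
Check: all required cells visited.

1, 2, 3, 4, 8, 12, 16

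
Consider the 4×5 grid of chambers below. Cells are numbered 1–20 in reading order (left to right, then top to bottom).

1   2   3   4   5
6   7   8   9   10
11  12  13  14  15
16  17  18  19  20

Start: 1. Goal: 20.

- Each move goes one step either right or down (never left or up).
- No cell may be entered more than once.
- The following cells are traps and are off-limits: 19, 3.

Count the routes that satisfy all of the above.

A right/down-only route from 1 to 20 makes exactly 3 down-moves and 4 right-moves in some order.
With no other constraints that would be C(7,3) = 35 routes.
Subtract routes through each blocked cell (inclusion–exclusion for overlaps): − through 3: 10 − through 19: 20 + through 3&19: 4 → 9.
That gives 9 routes.

9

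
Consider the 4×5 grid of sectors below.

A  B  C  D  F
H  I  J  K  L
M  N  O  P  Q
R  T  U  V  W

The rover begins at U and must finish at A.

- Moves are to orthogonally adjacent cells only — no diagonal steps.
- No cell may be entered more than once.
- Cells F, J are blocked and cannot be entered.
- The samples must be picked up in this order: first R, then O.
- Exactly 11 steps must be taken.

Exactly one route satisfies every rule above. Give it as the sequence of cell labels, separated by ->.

The waypoints must appear in the order R, O, with no cell reused.
Route from U: left 2 to R, up 1 to M, right 3 to P, up 2 to D, left 3 to A — 11 moves in all.
Check: order respected (R at step 2, O at step 5); 11 moves as required.

U -> T -> R -> M -> N -> O -> P -> K -> D -> C -> B -> A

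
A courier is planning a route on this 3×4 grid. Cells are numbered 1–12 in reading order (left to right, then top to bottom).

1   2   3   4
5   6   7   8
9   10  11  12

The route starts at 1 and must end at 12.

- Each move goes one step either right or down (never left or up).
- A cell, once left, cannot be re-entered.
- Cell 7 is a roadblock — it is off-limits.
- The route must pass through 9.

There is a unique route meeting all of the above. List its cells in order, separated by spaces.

1 5 9 10 11 12

Moves only go right or down, so the column and row indices never decrease.
Route from 1: down 2 to 9, right 3 to 12 — 5 moves in all.
Check: all required cells visited.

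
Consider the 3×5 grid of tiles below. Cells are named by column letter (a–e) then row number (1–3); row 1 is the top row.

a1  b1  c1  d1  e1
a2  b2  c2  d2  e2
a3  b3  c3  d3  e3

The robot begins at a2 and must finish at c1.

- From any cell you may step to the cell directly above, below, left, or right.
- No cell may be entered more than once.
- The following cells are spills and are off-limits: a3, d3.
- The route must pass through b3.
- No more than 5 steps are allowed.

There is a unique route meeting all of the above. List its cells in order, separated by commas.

a2, b2, b3, c3, c2, c1

The budget equals the shortest possible length, so every move has to be on a shortest route through the required cells.
Route from a2: right 1 to b2, down 1 to b3, right 1 to c3, up 2 to c1 — 5 moves in all.
Check: all required cells visited; 5 ≤ 5 moves.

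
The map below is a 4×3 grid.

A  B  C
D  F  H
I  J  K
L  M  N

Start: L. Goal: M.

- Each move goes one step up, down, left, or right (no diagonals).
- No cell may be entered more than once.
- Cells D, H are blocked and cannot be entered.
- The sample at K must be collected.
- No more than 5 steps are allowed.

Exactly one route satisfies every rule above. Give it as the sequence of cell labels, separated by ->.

L -> I -> J -> K -> N -> M

The 5-move cap with required stops at K leaves no slack for detours.
Route from L: up 1 to I, right 2 to K, down 1 to N, left 1 to M — 5 moves in all.
Check: all required cells visited; 5 ≤ 5 moves.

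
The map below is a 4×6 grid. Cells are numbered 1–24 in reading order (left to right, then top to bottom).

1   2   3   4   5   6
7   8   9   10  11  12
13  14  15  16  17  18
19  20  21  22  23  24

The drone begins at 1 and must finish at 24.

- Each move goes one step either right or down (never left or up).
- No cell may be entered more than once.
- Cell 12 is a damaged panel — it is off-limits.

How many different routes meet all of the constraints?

A right/down-only route from 1 to 24 makes exactly 3 down-moves and 5 right-moves in some order.
With no other constraints that would be C(8,3) = 56 routes.
Subtract routes through each blocked cell (inclusion–exclusion for overlaps): − through 12: 6 → 50.
That gives 50 routes.

50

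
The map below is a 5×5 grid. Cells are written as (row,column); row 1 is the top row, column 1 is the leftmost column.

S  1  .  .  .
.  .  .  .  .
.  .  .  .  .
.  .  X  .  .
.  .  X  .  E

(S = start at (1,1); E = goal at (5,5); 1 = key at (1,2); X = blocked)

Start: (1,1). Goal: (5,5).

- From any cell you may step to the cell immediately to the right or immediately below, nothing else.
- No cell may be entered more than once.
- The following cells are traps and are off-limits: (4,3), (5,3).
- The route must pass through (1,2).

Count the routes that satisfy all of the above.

22

A right/down-only route from (1,1) to (5,5) makes exactly 4 down-moves and 4 right-moves in some order.
With no other constraints that would be C(8,4) = 70 routes.
Split at (1,2) and multiply the segment counts (each segment already excludes blocked cells): (1,1)→(1,2): 1; (1,2)→(5,5): 22; product = 22.
That gives 22 routes.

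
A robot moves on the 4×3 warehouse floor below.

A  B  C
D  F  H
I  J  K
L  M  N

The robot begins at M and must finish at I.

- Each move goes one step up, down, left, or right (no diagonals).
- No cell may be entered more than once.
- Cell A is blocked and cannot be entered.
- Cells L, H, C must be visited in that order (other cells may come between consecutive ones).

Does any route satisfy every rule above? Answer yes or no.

no

Even ignoring the required order, no revisit-free route from M to I manages to pass through all of L, H, and C: branching out from M, every path either misses one of them or, having collected them, can no longer reach I without re-entering a cell.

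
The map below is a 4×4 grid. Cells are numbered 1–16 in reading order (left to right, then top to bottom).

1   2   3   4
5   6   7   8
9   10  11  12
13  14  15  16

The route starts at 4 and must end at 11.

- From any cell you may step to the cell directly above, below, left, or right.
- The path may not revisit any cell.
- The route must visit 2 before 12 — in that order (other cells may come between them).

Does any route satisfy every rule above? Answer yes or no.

yes

One route that works: 4 → 3 → 2 → 6 → 7 → 8 → 12 → 11.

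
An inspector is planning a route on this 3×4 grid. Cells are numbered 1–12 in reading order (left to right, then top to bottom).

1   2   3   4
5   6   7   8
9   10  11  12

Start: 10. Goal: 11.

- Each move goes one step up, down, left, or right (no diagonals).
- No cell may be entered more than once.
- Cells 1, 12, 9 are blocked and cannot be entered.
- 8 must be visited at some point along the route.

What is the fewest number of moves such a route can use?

7

Any route passes through 8 somewhere between 10 and 11. Summing Manhattan distances along the two legs (10 → 8 → 11) gives a lower bound of 3 + 2 = 5 moves.
The shortest route satisfying every rule uses 7 moves: 10 → 6 → 2 → 3 → 4 → 8 → 7 → 11.
The bound of 5 isn't tight here; checking systematically, no route of length 5 through 6 satisfies every constraint, so 7 is the minimum.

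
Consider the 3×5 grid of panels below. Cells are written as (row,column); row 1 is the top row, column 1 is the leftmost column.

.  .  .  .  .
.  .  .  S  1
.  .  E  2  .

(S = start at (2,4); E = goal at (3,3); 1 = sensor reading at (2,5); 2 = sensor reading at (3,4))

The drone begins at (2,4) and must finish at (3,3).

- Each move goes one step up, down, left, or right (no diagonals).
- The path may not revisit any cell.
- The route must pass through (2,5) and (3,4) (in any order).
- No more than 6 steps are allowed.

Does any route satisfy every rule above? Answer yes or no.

yes

One route that works: (2,4) → (2,5) → (3,5) → (3,4) → (3,3).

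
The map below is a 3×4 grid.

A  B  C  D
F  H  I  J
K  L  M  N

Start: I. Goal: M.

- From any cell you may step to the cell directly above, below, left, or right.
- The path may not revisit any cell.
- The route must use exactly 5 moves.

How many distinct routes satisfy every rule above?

3

Need simple routes of exactly 5 moves from I to M (Manhattan distance 1, so 2 moves are spent on a detour and 2 undoing it).
Enumerating: I C B H L M | I C D J N M | I H F K L M.
That gives 3 routes.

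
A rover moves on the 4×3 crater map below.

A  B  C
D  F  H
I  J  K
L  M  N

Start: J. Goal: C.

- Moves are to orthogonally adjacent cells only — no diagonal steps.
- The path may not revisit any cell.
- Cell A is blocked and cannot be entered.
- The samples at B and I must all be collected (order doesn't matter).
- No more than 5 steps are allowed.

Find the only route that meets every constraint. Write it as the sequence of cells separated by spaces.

Any route must reach B and I and still end at C within 5 moves, so the order of the required stops is forced.
Route from J: left 1 to I, up 1 to D, right 1 to F, up 1 to B, right 1 to C — 5 moves in all.
Check: all required cells visited; 5 ≤ 5 moves.

J I D F B C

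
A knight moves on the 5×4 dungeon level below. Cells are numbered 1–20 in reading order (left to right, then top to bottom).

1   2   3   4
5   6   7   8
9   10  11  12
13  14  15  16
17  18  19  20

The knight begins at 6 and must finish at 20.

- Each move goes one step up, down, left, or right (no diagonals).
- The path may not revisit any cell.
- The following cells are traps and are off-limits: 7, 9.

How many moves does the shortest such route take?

5

The Manhattan distance from 6 to 20 is |2−5| + |2−4| = 5, so at least 5 moves are needed.
A route of 5 moves achieves this: 6 → 10 → 14 → 18 → 19 → 20.
Since 5 matches the lower bound, it is optimal.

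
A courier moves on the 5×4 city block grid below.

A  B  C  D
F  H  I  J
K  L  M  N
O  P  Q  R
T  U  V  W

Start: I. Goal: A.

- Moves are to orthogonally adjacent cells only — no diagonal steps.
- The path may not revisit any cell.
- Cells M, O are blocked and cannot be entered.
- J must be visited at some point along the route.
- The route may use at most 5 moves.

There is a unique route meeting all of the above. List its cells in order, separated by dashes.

I - J - D - C - B - A

The 5-move cap with required stops at J leaves no slack for detours.
Route from I: right to J, up to D, 3× left (reaching A) — 5 moves in all.
Check: all required cells visited; 5 ≤ 5 moves.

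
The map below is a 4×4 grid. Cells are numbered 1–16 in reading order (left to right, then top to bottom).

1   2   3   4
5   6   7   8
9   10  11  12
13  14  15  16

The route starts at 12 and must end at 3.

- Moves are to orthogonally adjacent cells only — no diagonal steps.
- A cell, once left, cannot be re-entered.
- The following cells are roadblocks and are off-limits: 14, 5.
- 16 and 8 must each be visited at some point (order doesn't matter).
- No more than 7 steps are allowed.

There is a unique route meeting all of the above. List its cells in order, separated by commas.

The budget equals the shortest possible length, so every move has to be on a shortest route through the required cells.
Route from 12: down 1 to 16, left 1 to 15, up 2 to 7, right 1 to 8, up 1 to 4, left 1 to 3 — 7 moves in all.
Check: all required cells visited; 7 ≤ 7 moves.

12, 16, 15, 11, 7, 8, 4, 3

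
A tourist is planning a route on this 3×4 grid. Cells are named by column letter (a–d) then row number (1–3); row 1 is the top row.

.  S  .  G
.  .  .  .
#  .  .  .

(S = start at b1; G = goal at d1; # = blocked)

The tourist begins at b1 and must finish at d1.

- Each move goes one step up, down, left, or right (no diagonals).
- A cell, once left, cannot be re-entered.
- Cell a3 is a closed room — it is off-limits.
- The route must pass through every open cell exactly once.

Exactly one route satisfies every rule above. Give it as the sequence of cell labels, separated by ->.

b1 -> a1 -> a2 -> b2 -> b3 -> c3 -> d3 -> d2 -> c2 -> c1 -> d1

Need to visit all 11 open cells exactly once, starting at b1 and ending at d1.
Route from b1: left 1 to a1, down 1 to a2, right 1 to b2, down 1 to b3, right 2 to d3, up 1 to d2, left 1 to c2, up 1 to c1, right 1 to d1 — 10 moves in all.
Check: all 11 open cells covered.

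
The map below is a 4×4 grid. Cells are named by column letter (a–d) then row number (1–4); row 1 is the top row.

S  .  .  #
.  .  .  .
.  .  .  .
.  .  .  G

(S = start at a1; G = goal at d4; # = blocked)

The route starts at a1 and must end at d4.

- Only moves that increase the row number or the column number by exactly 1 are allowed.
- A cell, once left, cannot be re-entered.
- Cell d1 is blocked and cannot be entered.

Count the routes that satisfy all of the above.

19

A right/down-only route from a1 to d4 makes exactly 3 down-moves and 3 right-moves in some order.
With no other constraints that would be C(6,3) = 20 routes.
Subtract routes through each blocked cell (inclusion–exclusion for overlaps): − through d1: 1 → 19.
That gives 19 routes.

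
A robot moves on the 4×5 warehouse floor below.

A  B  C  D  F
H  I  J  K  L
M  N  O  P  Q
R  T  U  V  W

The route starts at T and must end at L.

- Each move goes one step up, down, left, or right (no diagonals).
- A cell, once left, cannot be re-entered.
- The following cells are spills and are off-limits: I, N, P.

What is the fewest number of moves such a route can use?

5

The Manhattan distance from T to L is |4−2| + |2−5| = 5, so at least 5 moves are needed.
A route of 5 moves achieves this: T → U → O → J → K → L.
Since 5 matches the lower bound, it is optimal.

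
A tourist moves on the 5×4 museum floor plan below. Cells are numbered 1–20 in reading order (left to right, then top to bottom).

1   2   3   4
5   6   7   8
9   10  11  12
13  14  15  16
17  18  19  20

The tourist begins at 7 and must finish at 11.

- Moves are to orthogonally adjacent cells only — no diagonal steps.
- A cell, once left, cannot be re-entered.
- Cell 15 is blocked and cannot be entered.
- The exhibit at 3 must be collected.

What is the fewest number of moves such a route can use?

Any route passes through 3 somewhere between 7 and 11. Summing Manhattan distances along the two legs (7 → 3 → 11) gives a lower bound of 1 + 2 = 3 moves.
The shortest route satisfying every rule uses 5 moves: 7 → 3 → 2 → 6 → 10 → 11.
The bound of 3 isn't tight here; checking systematically, no route of length 3 through 4 satisfies every constraint, so 5 is the minimum.

5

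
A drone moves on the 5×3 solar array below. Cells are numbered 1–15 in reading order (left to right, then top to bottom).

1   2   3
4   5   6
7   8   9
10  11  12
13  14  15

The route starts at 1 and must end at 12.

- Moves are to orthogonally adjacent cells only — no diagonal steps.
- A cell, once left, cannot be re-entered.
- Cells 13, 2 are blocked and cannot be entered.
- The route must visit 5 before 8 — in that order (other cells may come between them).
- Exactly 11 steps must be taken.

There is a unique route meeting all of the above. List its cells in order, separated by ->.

1 -> 4 -> 5 -> 6 -> 9 -> 8 -> 7 -> 10 -> 11 -> 14 -> 15 -> 12

The waypoints must appear in the order 5, 8, with no cell reused.
Route from 1: down to 4, 2× right (reaching 6), down to 9, 2× left (reaching 7), down to 10, right to 11, down to 14, right to 15, up to 12 — 11 moves in all.
Check: order respected (5 at step 2, 8 at step 5); 11 moves as required.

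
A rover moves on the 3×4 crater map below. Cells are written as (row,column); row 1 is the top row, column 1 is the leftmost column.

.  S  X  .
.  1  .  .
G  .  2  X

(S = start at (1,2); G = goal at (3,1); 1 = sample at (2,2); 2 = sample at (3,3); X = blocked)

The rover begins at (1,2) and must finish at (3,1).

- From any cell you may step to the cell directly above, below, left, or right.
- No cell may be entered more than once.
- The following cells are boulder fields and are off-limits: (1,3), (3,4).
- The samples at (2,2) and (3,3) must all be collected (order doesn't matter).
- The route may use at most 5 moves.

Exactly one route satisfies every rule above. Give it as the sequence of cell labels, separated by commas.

The budget equals the shortest possible length, so every move has to be on a shortest route through the required cells.
Route from (1,2): down 1 to (2,2), right 1 to (2,3), down 1 to (3,3), left 2 to (3,1) — 5 moves in all.
Check: all required cells visited; 5 ≤ 5 moves.

(1,2), (2,2), (2,3), (3,3), (3,2), (3,1)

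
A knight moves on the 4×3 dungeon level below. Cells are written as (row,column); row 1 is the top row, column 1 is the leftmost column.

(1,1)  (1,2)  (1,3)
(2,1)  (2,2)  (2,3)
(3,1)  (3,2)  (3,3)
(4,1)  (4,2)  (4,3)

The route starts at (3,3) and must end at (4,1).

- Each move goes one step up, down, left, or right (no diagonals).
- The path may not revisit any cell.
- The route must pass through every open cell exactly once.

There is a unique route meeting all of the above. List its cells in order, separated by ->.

(3,3) -> (4,3) -> (4,2) -> (3,2) -> (2,2) -> (2,3) -> (1,3) -> (1,2) -> (1,1) -> (2,1) -> (3,1) -> (4,1)

Need to visit all 12 open cells exactly once, starting at (3,3) and ending at (4,1).
Route from (3,3): down to (4,3), left to (4,2), 2× up (reaching (2,2)), right to (2,3), up to (1,3), 2× left (reaching (1,1)), 3× down (reaching (4,1)) — 11 moves in all.
Check: all 12 open cells covered.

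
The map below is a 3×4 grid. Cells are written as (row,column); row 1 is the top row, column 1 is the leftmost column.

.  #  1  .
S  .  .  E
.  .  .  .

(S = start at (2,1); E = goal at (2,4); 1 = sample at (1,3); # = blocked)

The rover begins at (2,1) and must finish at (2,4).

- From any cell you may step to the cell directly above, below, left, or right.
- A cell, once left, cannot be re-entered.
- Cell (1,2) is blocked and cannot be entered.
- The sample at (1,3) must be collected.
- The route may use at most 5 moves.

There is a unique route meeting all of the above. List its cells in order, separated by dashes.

The budget equals the shortest possible length, so every move has to be on a shortest route through the required cells.
Route from (2,1): 2× right (reaching (2,3)), up to (1,3), right to (1,4), down to (2,4) — 5 moves in all.
Check: all required cells visited; 5 ≤ 5 moves.

(2,1) - (2,2) - (2,3) - (1,3) - (1,4) - (2,4)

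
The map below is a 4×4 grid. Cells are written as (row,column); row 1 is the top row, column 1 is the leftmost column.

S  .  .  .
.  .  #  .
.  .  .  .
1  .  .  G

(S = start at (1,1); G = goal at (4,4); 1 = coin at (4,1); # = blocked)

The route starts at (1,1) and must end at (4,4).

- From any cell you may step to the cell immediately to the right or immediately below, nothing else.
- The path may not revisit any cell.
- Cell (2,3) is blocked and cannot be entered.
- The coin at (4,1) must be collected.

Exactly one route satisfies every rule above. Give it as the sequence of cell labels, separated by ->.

Moves only go right or down, so the column and row indices never decrease.
Route from (1,1): 3× down (reaching (4,1)), 3× right (reaching (4,4)) — 6 moves in all.
Check: all required cells visited.

(1,1) -> (2,1) -> (3,1) -> (4,1) -> (4,2) -> (4,3) -> (4,4)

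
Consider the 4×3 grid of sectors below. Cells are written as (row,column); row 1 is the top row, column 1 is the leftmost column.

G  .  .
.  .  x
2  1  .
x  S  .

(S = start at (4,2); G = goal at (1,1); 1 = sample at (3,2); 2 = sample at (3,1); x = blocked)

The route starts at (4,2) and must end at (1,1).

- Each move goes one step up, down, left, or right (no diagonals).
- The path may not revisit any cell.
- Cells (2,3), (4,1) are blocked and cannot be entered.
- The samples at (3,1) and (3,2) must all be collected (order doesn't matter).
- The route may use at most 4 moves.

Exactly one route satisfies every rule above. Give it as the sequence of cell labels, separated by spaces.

Any route must reach (3,1) and (3,2) and still end at (1,1) within 4 moves, so the order of the required stops is forced.
Route from (4,2): up to (3,2), left to (3,1), 2× up (reaching (1,1)) — 4 moves in all.
Check: all required cells visited; 4 ≤ 4 moves.

(4,2) (3,2) (3,1) (2,1) (1,1)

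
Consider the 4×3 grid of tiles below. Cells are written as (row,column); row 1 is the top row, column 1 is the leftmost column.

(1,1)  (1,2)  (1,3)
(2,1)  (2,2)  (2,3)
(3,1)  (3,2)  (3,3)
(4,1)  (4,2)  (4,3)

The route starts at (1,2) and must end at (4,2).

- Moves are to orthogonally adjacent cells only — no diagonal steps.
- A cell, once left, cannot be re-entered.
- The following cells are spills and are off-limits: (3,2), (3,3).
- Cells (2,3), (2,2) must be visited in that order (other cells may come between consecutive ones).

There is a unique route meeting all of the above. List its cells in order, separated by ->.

The waypoints must appear in the order (2,3), (2,2), with no cell reused.
Route from (1,2): right 1 to (1,3), down 1 to (2,3), left 2 to (2,1), down 2 to (4,1), right 1 to (4,2) — 7 moves in all.
Check: order respected ((2,3) at step 2, (2,2) at step 3).

(1,2) -> (1,3) -> (2,3) -> (2,2) -> (2,1) -> (3,1) -> (4,1) -> (4,2)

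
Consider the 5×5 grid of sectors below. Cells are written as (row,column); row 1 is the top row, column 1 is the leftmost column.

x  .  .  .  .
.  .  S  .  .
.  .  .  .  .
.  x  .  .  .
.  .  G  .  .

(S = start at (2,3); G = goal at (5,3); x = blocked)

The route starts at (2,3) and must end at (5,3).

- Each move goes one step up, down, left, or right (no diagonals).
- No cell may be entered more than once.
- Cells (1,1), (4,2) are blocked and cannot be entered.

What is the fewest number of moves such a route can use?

The Manhattan distance from (2,3) to (5,3) is |2−5| + |3−3| = 3, so at least 3 moves are needed.
A route of 3 moves achieves this: (2,3) → (3,3) → (4,3) → (5,3).
Since 3 matches the lower bound, it is optimal.

3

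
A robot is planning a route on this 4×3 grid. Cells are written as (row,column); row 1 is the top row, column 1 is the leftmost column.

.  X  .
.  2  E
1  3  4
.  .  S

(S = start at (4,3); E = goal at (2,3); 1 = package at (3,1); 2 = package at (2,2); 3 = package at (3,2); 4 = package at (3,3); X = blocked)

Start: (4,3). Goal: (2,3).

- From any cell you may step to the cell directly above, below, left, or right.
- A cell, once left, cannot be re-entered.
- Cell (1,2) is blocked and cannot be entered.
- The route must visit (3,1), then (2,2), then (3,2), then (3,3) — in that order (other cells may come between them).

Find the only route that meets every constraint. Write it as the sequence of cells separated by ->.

The waypoints must appear in the order (3,1), (2,2), (3,2), (3,3), with no cell reused.
Route from (4,3): 2× left (reaching (4,1)), 2× up (reaching (2,1)), right to (2,2), down to (3,2), right to (3,3), up to (2,3) — 8 moves in all.
Check: order respected (1 at step 3, 2 at step 5, 3 at step 6, 4 at step 7).

(4,3) -> (4,2) -> (4,1) -> (3,1) -> (2,1) -> (2,2) -> (3,2) -> (3,3) -> (2,3)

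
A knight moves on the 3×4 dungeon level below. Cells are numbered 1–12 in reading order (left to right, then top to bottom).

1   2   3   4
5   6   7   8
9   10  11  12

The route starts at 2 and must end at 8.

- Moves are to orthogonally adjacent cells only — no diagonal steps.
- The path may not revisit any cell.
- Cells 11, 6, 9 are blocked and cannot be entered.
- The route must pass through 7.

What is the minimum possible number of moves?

Any route passes through 7 somewhere between 2 and 8. Summing Manhattan distances along the two legs (2 → 7 → 8) gives a lower bound of 2 + 1 = 3 moves.
A route of 3 moves achieves this: 2 → 3 → 7 → 8.
Since 3 matches the lower bound, it is optimal.

3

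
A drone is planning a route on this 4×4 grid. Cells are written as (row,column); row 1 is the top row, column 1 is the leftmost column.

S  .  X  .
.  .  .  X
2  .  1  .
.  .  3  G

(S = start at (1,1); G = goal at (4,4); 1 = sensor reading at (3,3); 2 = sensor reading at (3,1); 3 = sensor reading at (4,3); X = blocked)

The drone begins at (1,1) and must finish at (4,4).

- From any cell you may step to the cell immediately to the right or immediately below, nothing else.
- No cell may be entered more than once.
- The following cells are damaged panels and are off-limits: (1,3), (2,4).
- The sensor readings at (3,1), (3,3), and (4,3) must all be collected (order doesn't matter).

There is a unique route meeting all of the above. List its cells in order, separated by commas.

Moves only go right or down, so the column and row indices never decrease.
Route from (1,1): 2× down (reaching (3,1)), 2× right (reaching (3,3)), down to (4,3), right to (4,4) — 6 moves in all.
Check: all required cells visited.

(1,1), (2,1), (3,1), (3,2), (3,3), (4,3), (4,4)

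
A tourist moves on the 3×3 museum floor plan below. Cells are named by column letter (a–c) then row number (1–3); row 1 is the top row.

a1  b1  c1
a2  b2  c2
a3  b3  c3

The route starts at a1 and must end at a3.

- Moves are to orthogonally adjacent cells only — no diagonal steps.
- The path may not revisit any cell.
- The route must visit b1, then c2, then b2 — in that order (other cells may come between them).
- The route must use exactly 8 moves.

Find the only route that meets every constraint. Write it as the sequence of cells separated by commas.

a1, b1, c1, c2, c3, b3, b2, a2, a3

The waypoints must appear in the order b1, c2, b2, with no cell reused.
Route from a1: right 2 to c1, down 2 to c3, left 1 to b3, up 1 to b2, left 1 to a2, down 1 to a3 — 8 moves in all.
Check: order respected (b1 at step 1, c2 at step 3, b2 at step 6); 8 moves as required.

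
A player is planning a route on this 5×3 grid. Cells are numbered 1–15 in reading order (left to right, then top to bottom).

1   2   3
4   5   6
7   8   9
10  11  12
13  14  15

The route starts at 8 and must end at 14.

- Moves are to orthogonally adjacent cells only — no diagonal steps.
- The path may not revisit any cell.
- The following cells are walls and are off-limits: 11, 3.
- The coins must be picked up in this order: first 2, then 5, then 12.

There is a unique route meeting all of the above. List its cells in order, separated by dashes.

The waypoints must appear in the order 2, 5, 12, with no cell reused.
Route from 8: left 1 to 7, up 2 to 1, right 1 to 2, down 1 to 5, right 1 to 6, down 3 to 15, left 1 to 14 — 10 moves in all.
Check: order respected (2 at step 4, 5 at step 5, 12 at step 8).

8 - 7 - 4 - 1 - 2 - 5 - 6 - 9 - 12 - 15 - 14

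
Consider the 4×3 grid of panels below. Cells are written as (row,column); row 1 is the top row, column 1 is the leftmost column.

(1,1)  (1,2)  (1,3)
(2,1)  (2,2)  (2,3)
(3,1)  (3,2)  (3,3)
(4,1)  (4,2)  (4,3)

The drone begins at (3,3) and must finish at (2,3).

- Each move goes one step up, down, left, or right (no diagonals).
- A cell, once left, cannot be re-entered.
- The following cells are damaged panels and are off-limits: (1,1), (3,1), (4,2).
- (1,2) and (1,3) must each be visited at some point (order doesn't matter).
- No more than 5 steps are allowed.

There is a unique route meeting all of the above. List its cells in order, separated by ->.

The 5-move cap with required stops at (1,2), (1,3) leaves no slack for detours.
Route from (3,3): left 1 to (3,2), up 2 to (1,2), right 1 to (1,3), down 1 to (2,3) — 5 moves in all.
Check: all required cells visited; 5 ≤ 5 moves.

(3,3) -> (3,2) -> (2,2) -> (1,2) -> (1,3) -> (2,3)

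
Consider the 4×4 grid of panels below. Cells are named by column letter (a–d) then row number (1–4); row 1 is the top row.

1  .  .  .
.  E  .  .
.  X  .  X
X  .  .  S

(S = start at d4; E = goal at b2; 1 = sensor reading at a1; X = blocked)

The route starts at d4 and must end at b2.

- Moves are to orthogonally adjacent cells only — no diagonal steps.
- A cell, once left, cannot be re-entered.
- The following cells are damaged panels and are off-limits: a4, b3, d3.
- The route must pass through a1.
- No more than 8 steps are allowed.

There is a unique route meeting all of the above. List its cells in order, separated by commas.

d4, c4, c3, c2, c1, b1, a1, a2, b2

Any route must reach a1 and still end at b2 within 8 moves, so the order of the required stops is forced.
Route from d4: left 1 to c4, up 3 to c1, left 2 to a1, down 1 to a2, right 1 to b2 — 8 moves in all.
Check: all required cells visited; 8 ≤ 8 moves.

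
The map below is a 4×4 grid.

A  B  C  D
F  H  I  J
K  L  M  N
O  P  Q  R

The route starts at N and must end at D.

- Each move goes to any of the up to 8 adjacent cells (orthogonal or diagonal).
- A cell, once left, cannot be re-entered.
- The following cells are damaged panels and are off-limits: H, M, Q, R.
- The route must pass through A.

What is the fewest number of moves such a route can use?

7

Any route passes through A somewhere between N and D. Summing Chebyshev distances along the two legs (N → A → D) gives a lower bound of 3 + 3 = 6 moves.
The shortest route satisfying every rule uses 7 moves: N → I → L → F → A → B → C → D.
The no-revisit rule (legs can't share cells) pushes the minimum above the 6-move bound; an exhaustive check rules out every length from 6 to 6, leaving 7 as the minimum.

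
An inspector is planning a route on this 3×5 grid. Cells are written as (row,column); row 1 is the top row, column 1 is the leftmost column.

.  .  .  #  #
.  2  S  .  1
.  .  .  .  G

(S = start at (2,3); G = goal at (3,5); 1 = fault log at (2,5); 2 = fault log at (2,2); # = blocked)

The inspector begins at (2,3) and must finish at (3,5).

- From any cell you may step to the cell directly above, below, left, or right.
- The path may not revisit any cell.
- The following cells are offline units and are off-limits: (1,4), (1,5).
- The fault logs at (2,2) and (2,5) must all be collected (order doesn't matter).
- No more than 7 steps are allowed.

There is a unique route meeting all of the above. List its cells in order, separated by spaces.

The 7-move cap with required stops at (2,2), (2,5) leaves no slack for detours.
Route from (2,3): left to (2,2), down to (3,2), 2× right (reaching (3,4)), up to (2,4), right to (2,5), down to (3,5) — 7 moves in all.
Check: all required cells visited; 7 ≤ 7 moves.

(2,3) (2,2) (3,2) (3,3) (3,4) (2,4) (2,5) (3,5)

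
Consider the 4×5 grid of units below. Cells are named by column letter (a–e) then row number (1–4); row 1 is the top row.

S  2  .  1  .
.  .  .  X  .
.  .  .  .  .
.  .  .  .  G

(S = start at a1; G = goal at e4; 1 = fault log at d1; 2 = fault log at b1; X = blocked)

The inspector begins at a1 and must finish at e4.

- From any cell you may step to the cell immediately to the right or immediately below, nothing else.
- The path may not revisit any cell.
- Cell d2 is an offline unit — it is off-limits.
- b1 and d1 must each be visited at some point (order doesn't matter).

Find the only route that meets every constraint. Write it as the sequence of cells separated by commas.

a1, b1, c1, d1, e1, e2, e3, e4

Moves only go right or down, so the column and row indices never decrease.
Route from a1: right 4 to e1, down 3 to e4 — 7 moves in all.
Check: all required cells visited.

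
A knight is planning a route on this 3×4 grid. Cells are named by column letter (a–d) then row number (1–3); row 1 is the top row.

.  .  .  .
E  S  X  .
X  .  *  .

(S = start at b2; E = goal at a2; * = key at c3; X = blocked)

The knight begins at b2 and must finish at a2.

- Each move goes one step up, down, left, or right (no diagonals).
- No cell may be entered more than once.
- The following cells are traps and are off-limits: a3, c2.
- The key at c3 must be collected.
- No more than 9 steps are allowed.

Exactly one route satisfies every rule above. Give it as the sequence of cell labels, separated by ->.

b2 -> b3 -> c3 -> d3 -> d2 -> d1 -> c1 -> b1 -> a1 -> a2

The 9-move cap with required stops at c3 leaves no slack for detours.
Route from b2: down 1 to b3, right 2 to d3, up 2 to d1, left 3 to a1, down 1 to a2 — 9 moves in all.
Check: all required cells visited; 9 ≤ 9 moves.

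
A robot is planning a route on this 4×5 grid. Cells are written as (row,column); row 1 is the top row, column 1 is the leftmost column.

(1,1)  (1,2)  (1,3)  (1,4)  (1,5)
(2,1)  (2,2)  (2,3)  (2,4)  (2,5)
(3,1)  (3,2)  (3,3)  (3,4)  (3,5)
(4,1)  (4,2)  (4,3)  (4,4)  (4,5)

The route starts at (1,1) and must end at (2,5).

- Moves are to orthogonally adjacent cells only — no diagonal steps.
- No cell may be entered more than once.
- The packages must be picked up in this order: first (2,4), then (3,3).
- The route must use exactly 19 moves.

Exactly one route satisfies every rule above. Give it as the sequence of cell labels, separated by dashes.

(1,1) - (2,1) - (3,1) - (4,1) - (4,2) - (4,3) - (4,4) - (4,5) - (3,5) - (3,4) - (2,4) - (2,3) - (3,3) - (3,2) - (2,2) - (1,2) - (1,3) - (1,4) - (1,5) - (2,5)

The waypoints must appear in the order (2,4), (3,3), with no cell reused.
Route from (1,1): down 3 to (4,1), right 4 to (4,5), up 1 to (3,5), left 1 to (3,4), up 1 to (2,4), left 1 to (2,3), down 1 to (3,3), left 1 to (3,2), up 2 to (1,2), right 3 to (1,5), down 1 to (2,5) — 19 moves in all.
Check: order respected ((2,4) at step 10, (3,3) at step 12); 19 moves as required.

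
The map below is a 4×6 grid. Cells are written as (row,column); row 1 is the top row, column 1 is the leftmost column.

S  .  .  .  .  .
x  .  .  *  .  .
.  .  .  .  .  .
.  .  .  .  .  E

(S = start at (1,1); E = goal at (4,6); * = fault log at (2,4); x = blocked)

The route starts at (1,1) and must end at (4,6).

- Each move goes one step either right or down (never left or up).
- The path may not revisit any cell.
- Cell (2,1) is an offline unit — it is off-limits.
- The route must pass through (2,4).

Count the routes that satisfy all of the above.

A right/down-only route from (1,1) to (4,6) makes exactly 3 down-moves and 5 right-moves in some order.
With no other constraints that would be C(8,3) = 56 routes.
Split at (2,4) and multiply the segment counts (each segment already excludes blocked cells): (1,1)→(2,4): 3; (2,4)→(4,6): 6; product = 18.
That gives 18 routes.

18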